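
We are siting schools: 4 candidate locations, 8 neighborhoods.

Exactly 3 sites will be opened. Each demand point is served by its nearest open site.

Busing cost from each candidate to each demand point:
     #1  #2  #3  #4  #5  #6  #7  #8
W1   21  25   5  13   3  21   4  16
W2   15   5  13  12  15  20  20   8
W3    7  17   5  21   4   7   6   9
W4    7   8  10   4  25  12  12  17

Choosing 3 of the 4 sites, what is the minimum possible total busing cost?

Open {W2, W3, W4}.
  #1→W3 7, #2→W2 5, #3→W3 5, #4→W4 4, #5→W3 4, #6→W3 7, #7→W3 6, #8→W2 8  ⇒ total 46.
Compare {W1, W3, W4}: total 47.
Compare {W1, W2, W4}: total 48.
No size-3 selection does better; minimum is 46.

46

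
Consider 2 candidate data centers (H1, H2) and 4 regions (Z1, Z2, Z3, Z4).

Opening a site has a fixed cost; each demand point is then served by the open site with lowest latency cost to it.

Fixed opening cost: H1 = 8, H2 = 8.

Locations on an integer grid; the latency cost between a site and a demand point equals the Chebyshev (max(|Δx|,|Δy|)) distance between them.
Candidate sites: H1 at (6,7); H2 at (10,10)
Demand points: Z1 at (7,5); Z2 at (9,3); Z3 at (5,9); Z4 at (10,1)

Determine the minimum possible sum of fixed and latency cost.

22

Open {H1}: assign each demand point to its cheapest open site.
  Z1→H1 2, Z2→H1 4, Z3→H1 2, Z4→H1 6
  latency cost 14, fixed 8 → total 22.
Compare {H1, H2}: latency cost 14 + fixed 16 = 30.
Compare {H2}: latency cost 26 + fixed 8 = 34.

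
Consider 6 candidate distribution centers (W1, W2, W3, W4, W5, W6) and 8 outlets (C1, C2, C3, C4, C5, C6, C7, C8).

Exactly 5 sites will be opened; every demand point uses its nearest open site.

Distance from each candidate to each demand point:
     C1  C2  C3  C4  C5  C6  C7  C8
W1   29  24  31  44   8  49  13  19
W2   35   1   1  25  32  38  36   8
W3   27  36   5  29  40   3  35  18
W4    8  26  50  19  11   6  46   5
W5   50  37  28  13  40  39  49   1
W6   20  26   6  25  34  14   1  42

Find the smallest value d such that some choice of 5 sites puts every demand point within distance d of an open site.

Open {W1, W2, W3, W4, W5}.
  Farthest demand point is C4 at distance 13 (to W5); all others are ≤ 13.
With {W1, W2, W4, W5, W6} the worst case is 13.
With {W2, W3, W4, W5, W6} the worst case is 13.
No size-5 selection achieves below 13.

13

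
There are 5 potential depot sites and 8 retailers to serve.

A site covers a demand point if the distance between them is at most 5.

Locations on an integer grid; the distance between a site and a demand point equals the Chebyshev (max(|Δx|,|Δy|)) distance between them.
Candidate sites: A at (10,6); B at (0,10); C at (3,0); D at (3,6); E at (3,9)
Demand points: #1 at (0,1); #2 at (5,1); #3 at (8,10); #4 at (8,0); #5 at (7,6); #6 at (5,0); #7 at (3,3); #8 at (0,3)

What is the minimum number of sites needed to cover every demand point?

2

Coverage sets (demand points within 5 of each site):
  A: {#2, #3, #5}
  B: {}
  C: {#1, #2, #4, #6, #7, #8}
  D: {#1, #2, #3, #5, #7, #8}
  E: {#3, #5}
No single site covers all 8 demand points.
But {A, C} covers everything, so the minimum is 2.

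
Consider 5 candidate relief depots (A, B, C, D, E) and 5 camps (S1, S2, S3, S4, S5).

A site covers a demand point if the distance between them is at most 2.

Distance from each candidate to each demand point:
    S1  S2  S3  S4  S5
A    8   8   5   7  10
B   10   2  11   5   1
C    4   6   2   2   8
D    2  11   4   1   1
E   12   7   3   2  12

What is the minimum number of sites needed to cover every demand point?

Coverage sets (demand points within 2 of each site):
  A: {}
  B: {S2, S5}
  C: {S3, S4}
  D: {S1, S4, S5}
  E: {S4}
No 2 sites suffice: every size-2 union leaves at least one demand point uncovered.
But {B, C, D} covers everything, so the minimum is 3.

3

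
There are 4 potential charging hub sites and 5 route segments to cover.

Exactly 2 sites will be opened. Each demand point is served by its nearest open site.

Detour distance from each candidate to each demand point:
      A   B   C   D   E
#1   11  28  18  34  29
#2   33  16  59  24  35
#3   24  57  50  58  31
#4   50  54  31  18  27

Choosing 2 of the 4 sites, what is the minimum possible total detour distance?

Open {#1, #2}.
  A→#1 11, B→#2 16, C→#1 18, D→#2 24, E→#1 29  ⇒ total 98.
Compare {#1, #4}: total 102.
Compare {#1, #3}: total 120.
No size-2 selection does better; minimum is 98.

98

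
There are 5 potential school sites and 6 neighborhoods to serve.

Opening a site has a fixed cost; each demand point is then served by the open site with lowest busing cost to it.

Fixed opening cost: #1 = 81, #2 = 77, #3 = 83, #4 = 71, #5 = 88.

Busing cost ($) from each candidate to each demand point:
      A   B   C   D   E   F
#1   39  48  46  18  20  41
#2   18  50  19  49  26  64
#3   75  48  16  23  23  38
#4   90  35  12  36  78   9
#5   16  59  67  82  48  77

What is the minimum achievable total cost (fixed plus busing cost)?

284

Open {#2, #4}: assign each demand point to its cheapest open site.
  A→#2 18, B→#4 35, C→#4 12, D→#4 36, E→#2 26, F→#4 9
  busing cost 136, fixed 148 → total 284.
Compare {#1, #4}: busing cost 133 + fixed 152 = 285.
Compare {#1}: busing cost 212 + fixed 81 = 293.
Compare {#2}: busing cost 226 + fixed 77 = 303.
All other subsets cost ≥ 285. Minimum total cost: 284.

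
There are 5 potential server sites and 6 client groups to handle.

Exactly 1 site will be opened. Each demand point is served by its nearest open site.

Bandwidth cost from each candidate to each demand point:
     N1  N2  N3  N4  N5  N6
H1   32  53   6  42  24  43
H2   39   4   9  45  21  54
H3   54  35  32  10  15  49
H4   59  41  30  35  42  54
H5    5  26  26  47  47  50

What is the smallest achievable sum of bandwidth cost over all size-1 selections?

172

Open {H2}.
  N1→H2 39, N2→H2 4, N3→H2 9, N4→H2 45, N5→H2 21, N6→H2 54  ⇒ total 172.
Compare {H3}: total 195.
Compare {H1}: total 200.
No size-1 selection does better; minimum is 172.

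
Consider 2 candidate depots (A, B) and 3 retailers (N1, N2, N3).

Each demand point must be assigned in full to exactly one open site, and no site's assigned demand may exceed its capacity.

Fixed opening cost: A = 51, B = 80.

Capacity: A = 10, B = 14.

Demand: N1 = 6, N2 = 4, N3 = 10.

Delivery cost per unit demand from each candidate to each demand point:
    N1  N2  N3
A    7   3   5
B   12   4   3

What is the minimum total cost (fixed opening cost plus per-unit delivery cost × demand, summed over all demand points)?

Open {A, B}; cheapest assignment that respects the capacities:
  A (cap 10, load 10): N1, N2 — cost 6×7 + 4×3 = 54
  B (cap 14, load 10): N3 — cost 10×3 = 30
  Shipping 84, fixed 131 → total 215.
  Any other capacity-feasible assignment to {A, B} ships for at least 84.
Total demand is 20 and no other set of sites has combined capacity ≥ 20, so {A, B} is the only feasible choice of open sites. Minimum: 215.

215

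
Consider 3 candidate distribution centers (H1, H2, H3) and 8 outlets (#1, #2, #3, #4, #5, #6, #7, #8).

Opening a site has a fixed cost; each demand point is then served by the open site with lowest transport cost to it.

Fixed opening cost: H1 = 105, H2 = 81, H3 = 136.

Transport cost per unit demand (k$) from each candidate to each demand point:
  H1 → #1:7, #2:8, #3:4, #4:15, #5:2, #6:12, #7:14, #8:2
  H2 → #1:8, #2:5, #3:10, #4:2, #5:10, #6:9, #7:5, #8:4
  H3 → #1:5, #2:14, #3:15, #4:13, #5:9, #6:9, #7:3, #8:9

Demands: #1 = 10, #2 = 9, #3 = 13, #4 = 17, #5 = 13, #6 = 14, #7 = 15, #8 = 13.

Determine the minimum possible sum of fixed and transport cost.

640

Open {H1, H2}: assign each demand point to its cheapest open site.
  #1→H1 10×7=70, #2→H2 9×5=45, #3→H1 13×4=52, #4→H2 17×2=34, #5→H1 13×2=26, #6→H2 14×9=126, #7→H2 15×5=75, #8→H1 13×2=26
  transport cost 454, fixed 186 → total 640.
Compare {H1, H2, H3}: transport cost 404 + fixed 322 = 726.
Compare {H2}: transport cost 672 + fixed 81 = 753.
Compare {H2, H3}: transport cost 599 + fixed 217 = 816.
All other subsets cost ≥ 726. Minimum total cost: 640.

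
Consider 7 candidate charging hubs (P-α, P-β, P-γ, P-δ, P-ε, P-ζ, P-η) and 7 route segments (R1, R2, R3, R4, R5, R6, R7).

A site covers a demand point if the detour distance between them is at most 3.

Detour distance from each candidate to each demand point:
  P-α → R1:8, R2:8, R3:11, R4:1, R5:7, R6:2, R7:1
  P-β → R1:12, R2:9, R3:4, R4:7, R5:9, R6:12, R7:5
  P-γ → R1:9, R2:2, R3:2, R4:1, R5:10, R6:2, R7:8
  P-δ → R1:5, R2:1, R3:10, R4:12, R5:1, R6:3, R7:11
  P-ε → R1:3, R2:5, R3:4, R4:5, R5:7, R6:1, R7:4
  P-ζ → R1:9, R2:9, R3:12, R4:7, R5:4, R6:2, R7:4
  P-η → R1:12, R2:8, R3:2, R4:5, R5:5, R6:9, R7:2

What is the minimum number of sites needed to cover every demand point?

Coverage sets (demand points within 3 of each site):
  P-α: {R4, R6, R7}
  P-β: {}
  P-γ: {R2, R3, R4, R6}
  P-δ: {R2, R5, R6}
  P-ε: {R1, R6}
  P-ζ: {R6}
  P-η: {R3, R7}
No 3 sites suffice: every size-3 union leaves at least one demand point uncovered.
But {P-α, P-γ, P-δ, P-ε} covers everything, so the minimum is 4.

4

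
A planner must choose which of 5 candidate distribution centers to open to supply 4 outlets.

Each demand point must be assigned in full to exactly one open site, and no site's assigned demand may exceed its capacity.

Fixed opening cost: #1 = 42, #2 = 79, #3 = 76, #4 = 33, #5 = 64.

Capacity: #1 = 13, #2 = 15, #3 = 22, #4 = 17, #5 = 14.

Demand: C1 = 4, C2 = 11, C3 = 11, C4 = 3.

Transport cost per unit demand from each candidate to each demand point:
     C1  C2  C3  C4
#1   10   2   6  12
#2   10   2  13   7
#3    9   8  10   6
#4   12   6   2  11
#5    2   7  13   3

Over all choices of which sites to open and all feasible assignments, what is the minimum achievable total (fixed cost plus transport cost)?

Open {#1, #4, #5}; cheapest assignment that respects the capacities:
  #1 (cap 13, load 11): C2 — cost 11×2 = 22
  #4 (cap 17, load 11): C3 — cost 11×2 = 22
  #5 (cap 14, load 7): C1, C4 — cost 4×2 + 3×3 = 17
  Shipping 61, fixed 139 → total 200.
  Any other capacity-feasible assignment to {#1, #4, #5} ships for at least 61.
Compare {#2, #4}: its best feasible assignment gives total 225.
Compare {#2, #4, #5}: its best feasible assignment gives total 237.
Every other set of open sites that can feasibly serve all demand totals ≥ 225 even under its best assignment. Minimum: 200.

200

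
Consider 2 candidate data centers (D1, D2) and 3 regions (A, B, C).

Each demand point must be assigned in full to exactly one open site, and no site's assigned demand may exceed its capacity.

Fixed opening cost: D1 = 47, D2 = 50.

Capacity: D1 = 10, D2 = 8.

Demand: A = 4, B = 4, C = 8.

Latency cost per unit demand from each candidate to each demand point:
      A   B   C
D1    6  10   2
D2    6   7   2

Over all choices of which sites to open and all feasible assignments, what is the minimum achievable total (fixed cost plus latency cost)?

Open {D1, D2}; cheapest assignment that respects the capacities:
  D1 (cap 10, load 8): C — cost 8×2 = 16
  D2 (cap 8, load 8): A, B — cost 4×6 + 4×7 = 52
  Shipping 68, fixed 97 → total 165.
  Any other capacity-feasible assignment to {D1, D2} ships for at least 68.
Total demand is 16 and no other set of sites has combined capacity ≥ 16, so {D1, D2} is the only feasible choice of open sites. Minimum: 165.

165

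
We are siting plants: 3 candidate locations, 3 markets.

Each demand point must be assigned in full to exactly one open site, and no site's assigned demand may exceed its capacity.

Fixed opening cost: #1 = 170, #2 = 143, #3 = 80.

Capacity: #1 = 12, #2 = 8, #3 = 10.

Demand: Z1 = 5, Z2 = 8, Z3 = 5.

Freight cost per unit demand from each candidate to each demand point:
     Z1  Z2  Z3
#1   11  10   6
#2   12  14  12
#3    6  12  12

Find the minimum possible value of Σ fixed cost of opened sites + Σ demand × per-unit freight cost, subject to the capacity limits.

Open {#1, #3}; cheapest assignment that respects the capacities:
  #1 (cap 12, load 8): Z2 — cost 8×10 = 80
  #3 (cap 10, load 10): Z1, Z3 — cost 5×6 + 5×12 = 90
  Shipping 170, fixed 250 → total 420.
  Any other capacity-feasible assignment to {#1, #3} ships for at least 170.
Compare {#2, #3}: its best feasible assignment gives total 425.
Compare {#1, #2}: its best feasible assignment gives total 510.
Every other set of open sites that can feasibly serve all demand totals ≥ 425 even under its best assignment. Minimum: 420.

420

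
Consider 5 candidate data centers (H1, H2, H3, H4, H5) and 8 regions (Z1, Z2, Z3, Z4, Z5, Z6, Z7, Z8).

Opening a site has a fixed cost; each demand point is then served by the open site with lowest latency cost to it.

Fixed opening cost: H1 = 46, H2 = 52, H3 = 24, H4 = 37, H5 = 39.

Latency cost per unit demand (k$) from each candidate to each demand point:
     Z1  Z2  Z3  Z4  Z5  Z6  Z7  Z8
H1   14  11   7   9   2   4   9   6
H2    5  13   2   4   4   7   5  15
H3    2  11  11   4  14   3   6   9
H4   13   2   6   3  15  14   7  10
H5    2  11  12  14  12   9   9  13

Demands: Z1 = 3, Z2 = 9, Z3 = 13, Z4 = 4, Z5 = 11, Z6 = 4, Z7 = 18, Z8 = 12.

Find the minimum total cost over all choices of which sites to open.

406

Open {H1, H2, H4}: assign each demand point to its cheapest open site.
  Z1→H2 3×5=15, Z2→H4 9×2=18, Z3→H2 13×2=26, Z4→H4 4×3=12, Z5→H1 11×2=22, Z6→H1 4×4=16, Z7→H2 18×5=90, Z8→H1 12×6=72
  latency cost 271, fixed 135 → total 406.
Compare {H1, H2, H3, H4}: latency cost 258 + fixed 159 = 417.
Compare {H2, H3, H4}: latency cost 316 + fixed 113 = 429.
Compare {H1, H3, H4}: latency cost 328 + fixed 107 = 435.
All other subsets cost ≥ 417. Minimum total cost: 406.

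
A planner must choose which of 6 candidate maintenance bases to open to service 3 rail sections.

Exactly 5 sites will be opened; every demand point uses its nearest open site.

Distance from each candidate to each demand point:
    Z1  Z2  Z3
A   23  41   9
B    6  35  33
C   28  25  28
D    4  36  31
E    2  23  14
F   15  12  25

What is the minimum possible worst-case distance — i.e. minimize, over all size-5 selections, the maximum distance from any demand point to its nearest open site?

Open {A, B, C, D, F}.
  Farthest demand point is Z2 at distance 12 (to F); all others are ≤ 12.
With {A, B, C, E, F} the worst case is 12.
With {A, B, D, E, F} the worst case is 12.
No size-5 selection achieves below 12.

12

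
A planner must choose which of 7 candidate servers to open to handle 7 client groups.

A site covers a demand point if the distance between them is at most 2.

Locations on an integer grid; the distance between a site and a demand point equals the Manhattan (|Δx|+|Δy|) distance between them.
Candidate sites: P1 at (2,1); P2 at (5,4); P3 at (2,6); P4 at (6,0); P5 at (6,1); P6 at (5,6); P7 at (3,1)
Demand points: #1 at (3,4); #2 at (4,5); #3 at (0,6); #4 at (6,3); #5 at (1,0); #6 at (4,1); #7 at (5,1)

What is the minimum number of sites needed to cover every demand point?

Coverage sets (demand points within 2 of each site):
  P1: {#5, #6}
  P2: {#1, #2, #4}
  P3: {#3}
  P4: {#7}
  P5: {#4, #6, #7}
  P6: {#2}
  P7: {#6, #7}
No 3 sites suffice: every size-3 union leaves at least one demand point uncovered.
But {P1, P2, P3, P4} covers everything, so the minimum is 4.

4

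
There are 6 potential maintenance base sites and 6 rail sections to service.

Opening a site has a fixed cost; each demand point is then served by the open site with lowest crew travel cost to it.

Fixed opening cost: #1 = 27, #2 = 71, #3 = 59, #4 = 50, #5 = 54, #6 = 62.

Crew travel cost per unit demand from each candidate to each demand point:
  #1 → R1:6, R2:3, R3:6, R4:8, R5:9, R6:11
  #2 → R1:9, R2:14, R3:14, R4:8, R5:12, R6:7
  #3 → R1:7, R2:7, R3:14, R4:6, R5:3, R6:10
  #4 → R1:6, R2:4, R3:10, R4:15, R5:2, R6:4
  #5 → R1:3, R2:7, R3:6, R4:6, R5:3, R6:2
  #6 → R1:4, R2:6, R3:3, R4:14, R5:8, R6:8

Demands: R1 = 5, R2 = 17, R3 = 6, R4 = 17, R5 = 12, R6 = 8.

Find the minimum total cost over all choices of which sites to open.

Open {#1, #5}: assign each demand point to its cheapest open site.
  R1→#5 5×3=15, R2→#1 17×3=51, R3→#1 6×6=36, R4→#5 17×6=102, R5→#5 12×3=36, R6→#5 8×2=16
  crew travel cost 256, fixed 81 → total 337.
Compare {#4, #5}: crew travel cost 261 + fixed 104 = 365.
Compare {#1, #4, #5}: crew travel cost 244 + fixed 131 = 375.
Compare {#5}: crew travel cost 324 + fixed 54 = 378.
All other subsets cost ≥ 365. Minimum total cost: 337.

337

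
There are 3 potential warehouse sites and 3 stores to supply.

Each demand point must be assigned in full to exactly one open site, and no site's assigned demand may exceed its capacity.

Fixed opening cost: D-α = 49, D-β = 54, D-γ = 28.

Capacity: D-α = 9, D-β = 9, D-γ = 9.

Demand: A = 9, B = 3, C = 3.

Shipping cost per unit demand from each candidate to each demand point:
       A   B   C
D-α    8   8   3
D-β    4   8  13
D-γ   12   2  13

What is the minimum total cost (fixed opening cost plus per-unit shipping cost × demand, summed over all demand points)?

Open {D-β, D-γ}; cheapest assignment that respects the capacities:
  D-β (cap 9, load 9): A — cost 9×4 = 36
  D-γ (cap 9, load 6): B, C — cost 3×2 + 3×13 = 45
  Shipping 81, fixed 82 → total 163.
  Any other capacity-feasible assignment to {D-β, D-γ} ships for at least 81.
Compare {D-α, D-β}: its best feasible assignment gives total 172.
Compare {D-α, D-β, D-γ}: its best feasible assignment gives total 182.
Every other set of open sites that can feasibly serve all demand totals ≥ 172 even under its best assignment. Minimum: 163.

163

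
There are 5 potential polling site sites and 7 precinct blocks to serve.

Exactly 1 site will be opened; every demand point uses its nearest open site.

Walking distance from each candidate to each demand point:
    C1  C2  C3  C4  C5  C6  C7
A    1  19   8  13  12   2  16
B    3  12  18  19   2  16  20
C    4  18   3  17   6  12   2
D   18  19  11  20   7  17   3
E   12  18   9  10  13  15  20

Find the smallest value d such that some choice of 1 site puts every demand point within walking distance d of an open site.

18

Open {C}.
  Farthest demand point is C2 at walking distance 18 (to C); all others are ≤ 18.
With {A} the worst case is 19.
With {B} the worst case is 20.
No size-1 selection achieves below 18.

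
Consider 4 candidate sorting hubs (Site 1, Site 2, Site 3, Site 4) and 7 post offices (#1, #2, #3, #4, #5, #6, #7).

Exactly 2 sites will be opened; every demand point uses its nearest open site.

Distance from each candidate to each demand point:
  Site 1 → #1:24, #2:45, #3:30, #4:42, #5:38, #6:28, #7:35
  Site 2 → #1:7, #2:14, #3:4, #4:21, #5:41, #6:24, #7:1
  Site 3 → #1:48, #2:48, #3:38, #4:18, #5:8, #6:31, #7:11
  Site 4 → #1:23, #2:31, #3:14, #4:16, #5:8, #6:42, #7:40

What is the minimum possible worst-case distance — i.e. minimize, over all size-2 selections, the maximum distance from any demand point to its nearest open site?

24

Open {Site 2, Site 3}.
  Farthest demand point is #6 at distance 24 (to Site 2); all others are ≤ 24.
With {Site 2, Site 4} the worst case is 24.
With {Site 3, Site 4} the worst case is 31.
No size-2 selection achieves below 24.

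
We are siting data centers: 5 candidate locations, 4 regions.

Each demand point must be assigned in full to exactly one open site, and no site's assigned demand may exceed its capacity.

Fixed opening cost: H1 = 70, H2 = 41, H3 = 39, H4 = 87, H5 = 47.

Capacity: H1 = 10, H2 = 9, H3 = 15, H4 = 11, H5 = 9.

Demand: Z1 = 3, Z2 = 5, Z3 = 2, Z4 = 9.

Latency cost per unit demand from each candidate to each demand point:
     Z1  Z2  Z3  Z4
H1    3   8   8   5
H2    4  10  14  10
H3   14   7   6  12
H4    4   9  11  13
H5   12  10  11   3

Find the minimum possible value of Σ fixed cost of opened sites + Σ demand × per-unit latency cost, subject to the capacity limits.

Open {H3, H5}; cheapest assignment that respects the capacities:
  H3 (cap 15, load 10): Z1, Z2, Z3 — cost 3×14 + 5×7 + 2×6 = 89
  H5 (cap 9, load 9): Z4 — cost 9×3 = 27
  Shipping 116, fixed 86 → total 202.
  Any other capacity-feasible assignment to {H3, H5} ships for at least 116.
Compare {H1, H5}: its best feasible assignment gives total 209.
Compare {H2, H3, H5}: its best feasible assignment gives total 213.
Every other set of open sites that can feasibly serve all demand totals ≥ 209 even under its best assignment. Minimum: 202.

202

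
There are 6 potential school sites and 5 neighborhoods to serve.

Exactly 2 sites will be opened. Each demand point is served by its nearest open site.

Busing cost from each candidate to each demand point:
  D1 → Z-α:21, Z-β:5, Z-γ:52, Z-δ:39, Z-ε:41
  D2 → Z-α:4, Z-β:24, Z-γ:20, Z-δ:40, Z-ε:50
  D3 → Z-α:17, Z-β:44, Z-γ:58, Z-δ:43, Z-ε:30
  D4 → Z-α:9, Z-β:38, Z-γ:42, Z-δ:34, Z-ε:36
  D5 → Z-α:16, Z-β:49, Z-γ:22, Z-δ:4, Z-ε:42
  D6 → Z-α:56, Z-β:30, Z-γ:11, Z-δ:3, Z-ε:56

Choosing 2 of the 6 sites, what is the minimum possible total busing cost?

81

Open {D1, D6}.
  Z-α→D1 21, Z-β→D1 5, Z-γ→D6 11, Z-δ→D6 3, Z-ε→D1 41  ⇒ total 81.
Compare {D1, D5}: total 88.
Compare {D4, D6}: total 89.
No size-2 selection does better; minimum is 81.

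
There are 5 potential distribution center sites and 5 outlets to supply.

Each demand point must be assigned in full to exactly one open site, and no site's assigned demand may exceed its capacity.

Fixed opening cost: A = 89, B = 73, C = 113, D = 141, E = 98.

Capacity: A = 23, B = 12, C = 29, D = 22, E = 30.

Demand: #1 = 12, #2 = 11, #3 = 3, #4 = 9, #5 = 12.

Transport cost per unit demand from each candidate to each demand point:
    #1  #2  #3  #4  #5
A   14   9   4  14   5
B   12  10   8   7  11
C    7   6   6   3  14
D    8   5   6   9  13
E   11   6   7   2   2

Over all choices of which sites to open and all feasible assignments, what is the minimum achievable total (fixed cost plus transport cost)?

421

Open {C, E}; cheapest assignment that respects the capacities:
  C (cap 29, load 26): #1, #2, #3 — cost 12×7 + 11×6 + 3×6 = 168
  E (cap 30, load 21): #4, #5 — cost 9×2 + 12×2 = 42
  Shipping 210, fixed 211 → total 421.
  Any other capacity-feasible assignment to {C, E} ships for at least 210.
Compare {A, C}: its best feasible assignment gives total 490.
Compare {B, C, E}: its best feasible assignment gives total 494.
Every other set of open sites that can feasibly serve all demand totals ≥ 490 even under its best assignment. Minimum: 421.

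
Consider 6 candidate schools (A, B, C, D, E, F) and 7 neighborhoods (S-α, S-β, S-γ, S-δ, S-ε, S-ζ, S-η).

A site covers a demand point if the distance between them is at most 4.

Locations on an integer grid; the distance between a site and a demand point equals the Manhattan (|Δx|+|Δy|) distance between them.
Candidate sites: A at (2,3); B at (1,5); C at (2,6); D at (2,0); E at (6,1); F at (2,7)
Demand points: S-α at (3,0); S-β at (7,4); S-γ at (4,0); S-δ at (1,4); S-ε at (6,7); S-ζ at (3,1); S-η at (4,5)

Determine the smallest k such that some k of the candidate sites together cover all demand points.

2

Coverage sets (demand points within 4 of each site):
  A: {S-α, S-δ, S-ζ, S-η}
  B: {S-δ, S-η}
  C: {S-δ, S-η}
  D: {S-α, S-γ, S-ζ}
  E: {S-α, S-β, S-γ, S-ζ}
  F: {S-δ, S-ε, S-η}
No single site covers all 7 demand points.
But {E, F} covers everything, so the minimum is 2.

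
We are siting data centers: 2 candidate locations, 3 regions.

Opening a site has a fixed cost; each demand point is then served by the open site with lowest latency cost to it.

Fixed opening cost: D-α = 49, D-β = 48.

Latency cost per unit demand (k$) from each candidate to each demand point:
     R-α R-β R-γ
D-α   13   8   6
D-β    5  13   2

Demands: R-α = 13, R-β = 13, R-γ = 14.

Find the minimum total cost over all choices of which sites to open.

Open {D-α, D-β}: assign each demand point to its cheapest open site.
  R-α→D-β 13×5=65, R-β→D-α 13×8=104, R-γ→D-β 14×2=28
  latency cost 197, fixed 97 → total 294.
Compare {D-β}: latency cost 262 + fixed 48 = 310.
Compare {D-α}: latency cost 357 + fixed 49 = 406.

294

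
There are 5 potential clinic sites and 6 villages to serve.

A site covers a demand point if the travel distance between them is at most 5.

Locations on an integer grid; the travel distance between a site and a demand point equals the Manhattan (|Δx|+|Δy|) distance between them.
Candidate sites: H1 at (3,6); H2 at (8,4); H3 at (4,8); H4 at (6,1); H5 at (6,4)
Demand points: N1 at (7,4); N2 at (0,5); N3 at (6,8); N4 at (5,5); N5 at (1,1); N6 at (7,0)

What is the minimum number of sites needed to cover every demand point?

2

Coverage sets (demand points within 5 of each site):
  H1: {N2, N3, N4}
  H2: {N1, N4, N6}
  H3: {N3, N4}
  H4: {N1, N4, N5, N6}
  H5: {N1, N3, N4, N6}
No single site covers all 6 demand points.
But {H1, H4} covers everything, so the minimum is 2.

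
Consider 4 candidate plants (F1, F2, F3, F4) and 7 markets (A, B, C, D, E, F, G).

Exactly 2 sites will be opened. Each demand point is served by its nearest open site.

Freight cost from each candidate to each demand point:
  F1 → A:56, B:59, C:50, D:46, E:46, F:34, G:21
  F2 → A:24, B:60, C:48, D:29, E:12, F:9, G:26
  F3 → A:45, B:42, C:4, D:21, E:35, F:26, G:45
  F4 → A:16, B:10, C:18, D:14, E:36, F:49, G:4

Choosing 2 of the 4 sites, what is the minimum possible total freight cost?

83

Open {F2, F4}.
  A→F4 16, B→F4 10, C→F4 18, D→F4 14, E→F2 12, F→F2 9, G→F4 4  ⇒ total 83.
Compare {F3, F4}: total 109.
Compare {F1, F4}: total 132.
No size-2 selection does better; minimum is 83.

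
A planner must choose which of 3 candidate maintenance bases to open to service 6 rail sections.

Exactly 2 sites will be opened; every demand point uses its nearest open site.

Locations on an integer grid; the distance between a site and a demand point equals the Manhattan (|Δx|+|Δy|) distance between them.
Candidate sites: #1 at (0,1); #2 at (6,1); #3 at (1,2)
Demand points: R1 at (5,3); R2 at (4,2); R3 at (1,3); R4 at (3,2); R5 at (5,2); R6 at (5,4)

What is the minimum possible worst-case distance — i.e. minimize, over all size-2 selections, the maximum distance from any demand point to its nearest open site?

4

Open {#1, #2}.
  Farthest demand point is R4 at distance 4 (to #1); all others are ≤ 4.
With {#2, #3} the worst case is 4.
With {#1, #3} the worst case is 6.
No size-2 selection achieves below 4.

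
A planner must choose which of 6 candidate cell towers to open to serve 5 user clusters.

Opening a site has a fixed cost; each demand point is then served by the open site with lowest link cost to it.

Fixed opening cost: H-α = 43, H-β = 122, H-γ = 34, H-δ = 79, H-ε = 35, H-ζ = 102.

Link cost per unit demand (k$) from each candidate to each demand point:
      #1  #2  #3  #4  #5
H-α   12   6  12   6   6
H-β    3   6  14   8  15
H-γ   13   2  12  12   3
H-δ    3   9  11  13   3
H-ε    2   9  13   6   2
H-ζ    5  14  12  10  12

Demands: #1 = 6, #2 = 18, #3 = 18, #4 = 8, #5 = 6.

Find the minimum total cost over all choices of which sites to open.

Open {H-γ, H-ε}: assign each demand point to its cheapest open site.
  #1→H-ε 6×2=12, #2→H-γ 18×2=36, #3→H-γ 18×12=216, #4→H-ε 8×6=48, #5→H-ε 6×2=12
  link cost 324, fixed 69 → total 393.
Compare {H-α, H-γ, H-ε}: link cost 324 + fixed 112 = 436.
Compare {H-γ, H-δ, H-ε}: link cost 306 + fixed 148 = 454.
Compare {H-α, H-γ}: link cost 390 + fixed 77 = 467.
All other subsets cost ≥ 436. Minimum total cost: 393.

393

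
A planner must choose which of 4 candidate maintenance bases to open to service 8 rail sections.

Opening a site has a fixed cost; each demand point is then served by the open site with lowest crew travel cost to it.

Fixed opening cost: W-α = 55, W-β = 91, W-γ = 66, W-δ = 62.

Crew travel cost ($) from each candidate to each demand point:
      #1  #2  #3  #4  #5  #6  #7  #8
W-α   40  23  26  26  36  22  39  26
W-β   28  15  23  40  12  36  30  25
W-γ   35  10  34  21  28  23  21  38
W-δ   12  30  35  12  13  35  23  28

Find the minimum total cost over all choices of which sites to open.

Open {W-δ}: assign each demand point to its cheapest open site.
  #1→W-δ 12, #2→W-δ 30, #3→W-δ 35, #4→W-δ 12, #5→W-δ 13, #6→W-δ 35, #7→W-δ 23, #8→W-δ 28
  crew travel cost 188, fixed 62 → total 250.
Compare {W-α, W-δ}: crew travel cost 157 + fixed 117 = 274.
Compare {W-γ}: crew travel cost 210 + fixed 66 = 276.
Compare {W-γ, W-δ}: crew travel cost 153 + fixed 128 = 281.
All other subsets cost ≥ 274. Minimum total cost: 250.

250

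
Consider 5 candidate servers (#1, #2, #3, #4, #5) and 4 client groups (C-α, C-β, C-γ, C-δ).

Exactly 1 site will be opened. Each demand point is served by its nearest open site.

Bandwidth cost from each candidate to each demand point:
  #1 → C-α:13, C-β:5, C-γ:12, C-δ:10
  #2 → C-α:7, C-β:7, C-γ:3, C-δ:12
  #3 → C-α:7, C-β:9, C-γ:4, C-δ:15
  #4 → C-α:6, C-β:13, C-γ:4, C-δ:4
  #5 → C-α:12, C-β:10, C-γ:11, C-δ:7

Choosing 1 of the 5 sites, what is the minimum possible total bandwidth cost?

27

Open {#4}.
  C-α→#4 6, C-β→#4 13, C-γ→#4 4, C-δ→#4 4  ⇒ total 27.
Compare {#2}: total 29.
Compare {#3}: total 35.
No size-1 selection does better; minimum is 27.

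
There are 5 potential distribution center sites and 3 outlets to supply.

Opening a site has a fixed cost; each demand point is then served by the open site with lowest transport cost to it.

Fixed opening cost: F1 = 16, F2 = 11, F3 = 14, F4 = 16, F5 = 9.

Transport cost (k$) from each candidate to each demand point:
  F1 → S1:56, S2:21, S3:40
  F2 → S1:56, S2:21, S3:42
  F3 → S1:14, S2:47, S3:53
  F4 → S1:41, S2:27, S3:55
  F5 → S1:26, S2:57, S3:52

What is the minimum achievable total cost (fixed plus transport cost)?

Open {F2, F3}: assign each demand point to its cheapest open site.
  S1→F3 14, S2→F2 21, S3→F2 42
  transport cost 77, fixed 25 → total 102.
Compare {F1, F3}: transport cost 75 + fixed 30 = 105.
Compare {F2, F5}: transport cost 89 + fixed 20 = 109.
Compare {F2, F3, F5}: transport cost 77 + fixed 34 = 111.
All other subsets cost ≥ 105. Minimum total cost: 102.

102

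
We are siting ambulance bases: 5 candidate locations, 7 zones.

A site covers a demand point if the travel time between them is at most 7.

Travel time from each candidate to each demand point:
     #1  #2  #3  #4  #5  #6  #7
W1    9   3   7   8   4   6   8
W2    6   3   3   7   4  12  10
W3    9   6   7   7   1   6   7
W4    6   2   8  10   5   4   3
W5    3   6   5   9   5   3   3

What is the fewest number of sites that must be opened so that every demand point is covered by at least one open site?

2

Coverage sets (demand points within 7 of each site):
  W1: {#2, #3, #5, #6}
  W2: {#1, #2, #3, #4, #5}
  W3: {#2, #3, #4, #5, #6, #7}
  W4: {#1, #2, #5, #6, #7}
  W5: {#1, #2, #3, #5, #6, #7}
No single site covers all 7 demand points.
But {W2, W3} covers everything, so the minimum is 2.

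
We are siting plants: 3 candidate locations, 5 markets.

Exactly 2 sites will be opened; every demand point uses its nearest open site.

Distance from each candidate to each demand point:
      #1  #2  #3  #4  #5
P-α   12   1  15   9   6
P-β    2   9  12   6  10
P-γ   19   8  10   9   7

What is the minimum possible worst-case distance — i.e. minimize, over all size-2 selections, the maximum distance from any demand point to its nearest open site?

Open {P-β, P-γ}.
  Farthest demand point is #3 at distance 10 (to P-γ); all others are ≤ 10.
With {P-α, P-β} the worst case is 12.
With {P-α, P-γ} the worst case is 12.
No size-2 selection achieves below 10.

10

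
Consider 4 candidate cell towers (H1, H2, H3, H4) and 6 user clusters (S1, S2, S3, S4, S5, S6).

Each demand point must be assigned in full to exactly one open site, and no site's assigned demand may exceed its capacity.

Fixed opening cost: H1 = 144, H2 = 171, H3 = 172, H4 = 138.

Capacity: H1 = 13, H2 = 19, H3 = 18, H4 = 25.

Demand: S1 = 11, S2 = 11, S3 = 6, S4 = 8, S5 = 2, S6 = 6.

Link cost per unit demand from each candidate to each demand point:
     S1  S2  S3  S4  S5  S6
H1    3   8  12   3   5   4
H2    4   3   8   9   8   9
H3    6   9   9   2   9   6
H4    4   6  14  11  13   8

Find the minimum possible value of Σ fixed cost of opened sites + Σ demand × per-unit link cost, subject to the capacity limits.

586

Open {H2, H4}; cheapest assignment that respects the capacities:
  H2 (cap 19, load 19): S2, S3, S5 — cost 11×3 + 6×8 + 2×8 = 97
  H4 (cap 25, load 25): S1, S4, S6 — cost 11×4 + 8×11 + 6×8 = 180
  Shipping 277, fixed 309 → total 586.
  Any other capacity-feasible assignment to {H2, H4} ships for at least 277.
Compare {H1, H2, H4}: its best feasible assignment gives total 660.
Compare {H1, H2, H3}: its best feasible assignment gives total 663.
Every other set of open sites that can feasibly serve all demand totals ≥ 660 even under its best assignment. Minimum: 586.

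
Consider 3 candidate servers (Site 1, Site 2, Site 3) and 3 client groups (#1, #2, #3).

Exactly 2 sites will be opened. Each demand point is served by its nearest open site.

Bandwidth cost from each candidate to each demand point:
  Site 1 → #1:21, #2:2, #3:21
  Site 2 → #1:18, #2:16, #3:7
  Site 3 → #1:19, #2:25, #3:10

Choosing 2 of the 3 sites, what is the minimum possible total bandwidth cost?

Open {Site 1, Site 2}.
  #1→Site 2 18, #2→Site 1 2, #3→Site 2 7  ⇒ total 27.
Compare {Site 1, Site 3}: total 31.
Compare {Site 2, Site 3}: total 41.

27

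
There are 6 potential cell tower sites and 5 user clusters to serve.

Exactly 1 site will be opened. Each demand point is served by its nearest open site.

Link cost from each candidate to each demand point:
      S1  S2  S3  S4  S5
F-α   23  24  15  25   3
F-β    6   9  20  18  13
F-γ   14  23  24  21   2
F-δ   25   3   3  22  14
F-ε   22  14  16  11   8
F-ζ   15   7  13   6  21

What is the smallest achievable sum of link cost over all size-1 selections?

62

Open {F-ζ}.
  S1→F-ζ 15, S2→F-ζ 7, S3→F-ζ 13, S4→F-ζ 6, S5→F-ζ 21  ⇒ total 62.
Compare {F-β}: total 66.
Compare {F-δ}: total 67.
No size-1 selection does better; minimum is 62.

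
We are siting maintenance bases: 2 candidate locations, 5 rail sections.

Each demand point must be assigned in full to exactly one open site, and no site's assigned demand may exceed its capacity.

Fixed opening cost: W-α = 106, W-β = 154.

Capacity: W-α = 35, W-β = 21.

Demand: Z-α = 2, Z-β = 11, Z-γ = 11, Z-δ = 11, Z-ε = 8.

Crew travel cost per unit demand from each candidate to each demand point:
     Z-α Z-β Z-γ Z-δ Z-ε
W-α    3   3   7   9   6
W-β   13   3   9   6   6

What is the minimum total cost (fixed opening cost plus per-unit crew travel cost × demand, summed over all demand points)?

Open {W-α, W-β}; cheapest assignment that respects the capacities:
  W-α (cap 35, load 32): Z-α, Z-β, Z-γ, Z-ε — cost 2×3 + 11×3 + 11×7 + 8×6 = 164
  W-β (cap 21, load 11): Z-δ — cost 11×6 = 66
  Shipping 230, fixed 260 → total 490.
  Any other capacity-feasible assignment to {W-α, W-β} ships for at least 230.
Total demand is 43 and no other set of sites has combined capacity ≥ 43, so {W-α, W-β} is the only feasible choice of open sites. Minimum: 490.

490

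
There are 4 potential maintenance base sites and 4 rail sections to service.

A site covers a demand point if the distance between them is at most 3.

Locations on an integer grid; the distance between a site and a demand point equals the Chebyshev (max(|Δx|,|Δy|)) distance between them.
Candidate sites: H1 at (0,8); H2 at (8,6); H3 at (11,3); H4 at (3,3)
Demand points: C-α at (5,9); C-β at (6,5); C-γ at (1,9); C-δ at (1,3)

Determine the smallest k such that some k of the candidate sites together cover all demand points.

3

Coverage sets (demand points within 3 of each site):
  H1: {C-γ}
  H2: {C-α, C-β}
  H3: {}
  H4: {C-β, C-δ}
No 2 sites suffice: every size-2 union leaves at least one demand point uncovered.
But {H1, H2, H4} covers everything, so the minimum is 3.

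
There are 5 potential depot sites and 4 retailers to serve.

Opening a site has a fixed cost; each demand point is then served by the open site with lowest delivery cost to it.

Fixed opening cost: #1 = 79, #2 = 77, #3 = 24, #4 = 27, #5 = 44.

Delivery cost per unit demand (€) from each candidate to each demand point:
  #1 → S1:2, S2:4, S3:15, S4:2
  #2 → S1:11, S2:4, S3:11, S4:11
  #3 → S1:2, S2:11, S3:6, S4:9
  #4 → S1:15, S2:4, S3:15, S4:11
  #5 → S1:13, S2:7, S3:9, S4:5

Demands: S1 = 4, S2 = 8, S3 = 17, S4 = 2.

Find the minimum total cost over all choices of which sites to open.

211

Open {#3, #4}: assign each demand point to its cheapest open site.
  S1→#3 4×2=8, S2→#4 8×4=32, S3→#3 17×6=102, S4→#3 2×9=18
  delivery cost 160, fixed 51 → total 211.
Compare {#3}: delivery cost 216 + fixed 24 = 240.
Compare {#3, #5}: delivery cost 176 + fixed 68 = 244.
Compare {#3, #4, #5}: delivery cost 152 + fixed 95 = 247.
All other subsets cost ≥ 240. Minimum total cost: 211.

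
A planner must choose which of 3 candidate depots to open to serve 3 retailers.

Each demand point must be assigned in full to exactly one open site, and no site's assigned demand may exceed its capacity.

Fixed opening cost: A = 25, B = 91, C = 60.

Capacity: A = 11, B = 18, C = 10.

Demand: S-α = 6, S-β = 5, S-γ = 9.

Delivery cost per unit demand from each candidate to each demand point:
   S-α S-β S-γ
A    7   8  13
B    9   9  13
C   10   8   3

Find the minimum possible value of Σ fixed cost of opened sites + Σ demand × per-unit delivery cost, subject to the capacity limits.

194

Open {A, C}; cheapest assignment that respects the capacities:
  A (cap 11, load 11): S-α, S-β — cost 6×7 + 5×8 = 82
  C (cap 10, load 9): S-γ — cost 9×3 = 27
  Shipping 109, fixed 85 → total 194.
  Any other capacity-feasible assignment to {A, C} ships for at least 109.
Compare {B, C}: its best feasible assignment gives total 277.
Compare {A, B, C}: its best feasible assignment gives total 285.
Every other set of open sites that can feasibly serve all demand totals ≥ 277 even under its best assignment. Minimum: 194.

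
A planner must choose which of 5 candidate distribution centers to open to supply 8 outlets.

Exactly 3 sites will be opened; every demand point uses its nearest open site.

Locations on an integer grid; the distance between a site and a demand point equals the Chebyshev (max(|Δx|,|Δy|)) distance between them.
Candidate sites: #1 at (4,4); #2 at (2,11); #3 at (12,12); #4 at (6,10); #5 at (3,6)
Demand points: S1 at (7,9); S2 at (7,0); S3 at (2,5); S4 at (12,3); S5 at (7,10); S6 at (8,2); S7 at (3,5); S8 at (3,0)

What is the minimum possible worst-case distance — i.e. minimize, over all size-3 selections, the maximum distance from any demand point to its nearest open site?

7

Open {#1, #2, #4}.
  Farthest demand point is S4 at distance 7 (to #4); all others are ≤ 7.
With {#1, #3, #4} the worst case is 7.
With {#1, #4, #5} the worst case is 7.
No size-3 selection achieves below 7.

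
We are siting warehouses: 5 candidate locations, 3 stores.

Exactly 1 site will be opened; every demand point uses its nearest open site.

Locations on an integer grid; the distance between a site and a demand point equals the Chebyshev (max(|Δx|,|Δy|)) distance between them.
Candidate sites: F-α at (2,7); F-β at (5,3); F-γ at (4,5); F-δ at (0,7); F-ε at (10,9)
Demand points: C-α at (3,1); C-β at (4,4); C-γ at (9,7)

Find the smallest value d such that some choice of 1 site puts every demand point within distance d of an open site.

Open {F-β}.
  Farthest demand point is C-γ at distance 4 (to F-β); all others are ≤ 4.
With {F-γ} the worst case is 5.
With {F-α} the worst case is 7.
No size-1 selection achieves below 4.

4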